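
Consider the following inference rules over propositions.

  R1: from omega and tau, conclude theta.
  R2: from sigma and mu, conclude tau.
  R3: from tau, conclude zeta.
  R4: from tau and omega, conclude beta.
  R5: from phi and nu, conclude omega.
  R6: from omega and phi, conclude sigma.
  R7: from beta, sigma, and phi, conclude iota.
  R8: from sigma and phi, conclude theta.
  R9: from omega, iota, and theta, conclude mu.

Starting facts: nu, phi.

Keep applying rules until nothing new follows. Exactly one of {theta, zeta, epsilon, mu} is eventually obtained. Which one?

From phi and nu, R5 gives omega.
From omega and phi, R6 gives sigma.
From sigma and phi, R8 gives theta.
zeta would need tau (R3), but tau is never established. No rule produces epsilon, and it is not given. mu would need omega, iota, and theta (R9), but iota is never established.

theta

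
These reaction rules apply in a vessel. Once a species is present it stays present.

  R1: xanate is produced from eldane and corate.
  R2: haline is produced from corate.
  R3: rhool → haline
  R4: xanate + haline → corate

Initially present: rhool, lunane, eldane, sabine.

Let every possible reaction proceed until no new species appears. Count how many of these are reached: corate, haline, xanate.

rhool present → haline forms (R3).
corate would need xanate and haline (R4), but xanate never forms.
haline: reached.
xanate would need eldane and corate (R1), but corate never forms.
Reached: haline — 1 of the 3.

1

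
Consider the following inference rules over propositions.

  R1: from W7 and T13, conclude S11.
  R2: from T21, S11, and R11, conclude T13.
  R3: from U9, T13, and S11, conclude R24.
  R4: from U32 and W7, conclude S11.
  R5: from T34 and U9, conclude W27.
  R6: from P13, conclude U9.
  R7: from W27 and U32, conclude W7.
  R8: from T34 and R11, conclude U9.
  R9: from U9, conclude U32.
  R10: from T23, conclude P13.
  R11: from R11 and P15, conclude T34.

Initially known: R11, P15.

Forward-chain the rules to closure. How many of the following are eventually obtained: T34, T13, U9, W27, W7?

From R11 and P15, R11 gives T34.
From T34 and R11, R8 gives U9.
T34 and U9 hold, so W27 follows (R5).
From U9, R9 gives U32.
W27 and U32 hold, so W7 follows (R7).
T34: reached.
T13 would need T21, S11, and R11 (R2), but T21 is never established.
U9: reached.
W27: reached.
W7: reached.
Reached: T34, U9, W27, and W7 — 4 of the 5.

4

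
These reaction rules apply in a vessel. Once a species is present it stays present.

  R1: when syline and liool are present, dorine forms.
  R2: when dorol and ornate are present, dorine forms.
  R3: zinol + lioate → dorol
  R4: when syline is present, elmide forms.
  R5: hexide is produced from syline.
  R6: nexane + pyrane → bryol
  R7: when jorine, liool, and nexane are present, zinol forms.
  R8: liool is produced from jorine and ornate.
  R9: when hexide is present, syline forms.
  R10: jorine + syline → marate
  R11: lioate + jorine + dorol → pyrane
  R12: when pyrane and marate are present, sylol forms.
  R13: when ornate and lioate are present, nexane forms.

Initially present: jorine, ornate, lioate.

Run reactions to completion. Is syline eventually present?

syline would need hexide (R9), but hexide never forms.

No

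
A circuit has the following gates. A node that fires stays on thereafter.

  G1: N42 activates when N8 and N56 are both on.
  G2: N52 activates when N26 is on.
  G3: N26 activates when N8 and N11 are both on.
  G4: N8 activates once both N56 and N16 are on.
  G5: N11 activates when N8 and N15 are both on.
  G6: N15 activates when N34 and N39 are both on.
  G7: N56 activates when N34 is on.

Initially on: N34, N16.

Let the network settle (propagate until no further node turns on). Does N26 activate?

No

N26 would need N8 and N11 (G3), but N11 never turns on.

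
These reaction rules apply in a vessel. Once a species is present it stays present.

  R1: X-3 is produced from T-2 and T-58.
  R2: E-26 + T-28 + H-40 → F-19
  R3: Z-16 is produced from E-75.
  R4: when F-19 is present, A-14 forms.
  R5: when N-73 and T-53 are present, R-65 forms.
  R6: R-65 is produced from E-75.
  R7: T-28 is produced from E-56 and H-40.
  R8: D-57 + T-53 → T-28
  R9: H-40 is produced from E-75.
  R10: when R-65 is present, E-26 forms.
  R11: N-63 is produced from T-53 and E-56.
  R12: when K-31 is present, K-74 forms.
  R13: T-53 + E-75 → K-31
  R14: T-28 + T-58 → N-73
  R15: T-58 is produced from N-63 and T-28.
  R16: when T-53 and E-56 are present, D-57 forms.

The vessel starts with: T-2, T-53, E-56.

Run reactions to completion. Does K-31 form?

No

K-31 would need T-53 and E-75 (R13), but E-75 never forms.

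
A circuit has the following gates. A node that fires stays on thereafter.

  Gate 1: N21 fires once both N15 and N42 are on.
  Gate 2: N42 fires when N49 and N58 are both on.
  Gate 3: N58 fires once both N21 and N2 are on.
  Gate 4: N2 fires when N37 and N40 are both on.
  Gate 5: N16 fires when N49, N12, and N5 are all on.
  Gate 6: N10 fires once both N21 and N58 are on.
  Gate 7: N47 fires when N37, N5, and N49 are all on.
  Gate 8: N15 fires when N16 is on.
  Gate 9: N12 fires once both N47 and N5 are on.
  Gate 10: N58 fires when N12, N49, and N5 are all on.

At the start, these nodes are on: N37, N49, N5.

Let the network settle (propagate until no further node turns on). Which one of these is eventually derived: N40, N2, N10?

N10

N37, N5, and N49 are on, so N47 fires (Gate 7).
N47 and N5 are on, so N12 fires (Gate 9).
N12, N49, and N5 are on, so N58 fires (Gate 10).
N49, N12, and N5 are on, so N16 fires (Gate 5).
N16 is on, so N15 fires (Gate 8).
N49 and N58 are on, so N42 fires (Gate 2).
Gate 1: N15 and N42 on → N21 on.
Gate 6: N21 and N58 on → N10 on.
No rule produces N40, and it is not given. N2 would need N37 and N40 (Gate 4), but N40 never turns on.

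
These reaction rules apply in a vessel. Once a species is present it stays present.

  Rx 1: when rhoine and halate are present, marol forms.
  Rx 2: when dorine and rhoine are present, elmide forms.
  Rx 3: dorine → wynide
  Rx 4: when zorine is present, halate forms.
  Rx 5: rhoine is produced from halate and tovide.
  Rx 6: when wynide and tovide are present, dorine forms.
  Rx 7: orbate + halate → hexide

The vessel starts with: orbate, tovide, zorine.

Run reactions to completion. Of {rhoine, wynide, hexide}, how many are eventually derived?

zorine present → halate forms (Rx 4).
orbate and halate present → hexide forms (Rx 7).
halate and tovide present → rhoine forms (Rx 5).
rhoine: reached.
wynide would need dorine (Rx 3), but dorine never forms.
hexide: reached.
Reached: rhoine and hexide — 2 of the 3.

2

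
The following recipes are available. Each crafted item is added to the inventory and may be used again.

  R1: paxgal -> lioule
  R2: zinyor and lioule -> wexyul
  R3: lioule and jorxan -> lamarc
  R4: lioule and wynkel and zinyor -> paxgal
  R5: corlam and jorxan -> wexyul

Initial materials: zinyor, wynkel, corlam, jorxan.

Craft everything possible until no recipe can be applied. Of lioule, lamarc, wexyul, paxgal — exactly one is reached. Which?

Using R5, corlam and jorxan make wexyul.
paxgal would need lioule, wynkel, and zinyor (R4), but lioule is never obtained. lamarc would need lioule and jorxan (R3), but lioule is never obtained. lioule would need paxgal (R1), but paxgal is never obtained.

wexyul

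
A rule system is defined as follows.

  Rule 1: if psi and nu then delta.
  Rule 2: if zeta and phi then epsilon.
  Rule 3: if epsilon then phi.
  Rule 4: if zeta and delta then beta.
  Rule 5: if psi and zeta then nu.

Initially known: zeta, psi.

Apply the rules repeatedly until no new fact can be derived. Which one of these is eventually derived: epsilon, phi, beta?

beta

From psi and zeta, Rule 5 gives nu.
From psi and nu, Rule 1 gives delta.
From zeta and delta, Rule 4 gives beta.
phi would need epsilon (Rule 3), but epsilon is never established. epsilon would need zeta and phi (Rule 2), but phi is never established.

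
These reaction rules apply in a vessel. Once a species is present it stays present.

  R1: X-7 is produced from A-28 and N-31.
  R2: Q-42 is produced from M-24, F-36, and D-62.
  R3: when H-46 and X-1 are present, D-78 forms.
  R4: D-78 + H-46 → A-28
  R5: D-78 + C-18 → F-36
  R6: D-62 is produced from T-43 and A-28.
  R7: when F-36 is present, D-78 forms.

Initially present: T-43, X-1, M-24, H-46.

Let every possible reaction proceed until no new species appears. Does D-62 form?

Yes

H-46 and X-1 present → D-78 forms (R3).
D-78 and H-46 present → A-28 forms (R4).
T-43 and A-28 present → D-62 forms (R6).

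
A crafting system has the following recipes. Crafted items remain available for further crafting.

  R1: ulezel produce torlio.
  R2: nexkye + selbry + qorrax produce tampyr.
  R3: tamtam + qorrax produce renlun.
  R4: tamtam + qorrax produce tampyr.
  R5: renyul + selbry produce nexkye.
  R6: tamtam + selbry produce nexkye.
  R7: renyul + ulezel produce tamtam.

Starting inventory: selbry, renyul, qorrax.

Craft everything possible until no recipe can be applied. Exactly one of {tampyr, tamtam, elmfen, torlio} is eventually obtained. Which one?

renyul + selbry → nexkye (R5).
nexkye + selbry + qorrax → tampyr (R2).
tamtam would need renyul and ulezel (R7), but ulezel is never obtained. torlio would need ulezel (R1), but ulezel is never obtained. No rule produces elmfen, and it is not given.

tampyr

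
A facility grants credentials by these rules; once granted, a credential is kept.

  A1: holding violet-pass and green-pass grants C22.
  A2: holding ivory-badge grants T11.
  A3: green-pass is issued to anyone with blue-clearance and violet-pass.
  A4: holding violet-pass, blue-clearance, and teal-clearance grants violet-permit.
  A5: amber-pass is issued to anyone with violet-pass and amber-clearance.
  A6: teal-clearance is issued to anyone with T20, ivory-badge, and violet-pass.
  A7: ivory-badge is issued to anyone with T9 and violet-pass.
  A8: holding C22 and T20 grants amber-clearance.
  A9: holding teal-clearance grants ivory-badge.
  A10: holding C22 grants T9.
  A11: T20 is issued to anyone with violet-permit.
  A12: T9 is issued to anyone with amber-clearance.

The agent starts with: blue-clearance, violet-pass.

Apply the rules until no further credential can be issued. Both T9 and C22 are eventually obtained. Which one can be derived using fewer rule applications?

C22

C22: Holding blue-clearance and violet-pass grants green-pass (A3). Holding violet-pass and green-pass grants C22 (A1). [2 rule applications]
T9: Holding blue-clearance and violet-pass grants green-pass (A3). Holding violet-pass and green-pass grants C22 (A1). Holding C22 grants T9 (A10). [3 rule applications]
C22 needs fewer.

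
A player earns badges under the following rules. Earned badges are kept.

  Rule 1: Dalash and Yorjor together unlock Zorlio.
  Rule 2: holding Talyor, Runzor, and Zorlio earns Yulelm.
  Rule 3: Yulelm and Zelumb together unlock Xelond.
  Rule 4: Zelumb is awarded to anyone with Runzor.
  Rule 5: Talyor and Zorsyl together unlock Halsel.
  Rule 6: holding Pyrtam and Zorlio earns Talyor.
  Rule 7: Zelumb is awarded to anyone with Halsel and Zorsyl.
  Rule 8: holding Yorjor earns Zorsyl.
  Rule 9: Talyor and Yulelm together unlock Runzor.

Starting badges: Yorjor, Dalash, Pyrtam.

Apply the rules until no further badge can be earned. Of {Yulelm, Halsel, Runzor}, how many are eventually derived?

With Dalash and Yorjor, Zorlio is earned (Rule 1).
With Yorjor, Zorsyl is earned (Rule 8).
With Pyrtam and Zorlio, Talyor is earned (Rule 6).
With Talyor and Zorsyl, Halsel is earned (Rule 5).
Yulelm would need Talyor, Runzor, and Zorlio (Rule 2), but Runzor is never earned.
Halsel: reached.
Runzor would need Talyor and Yulelm (Rule 9), but Yulelm is never earned.
Reached: Halsel — 1 of the 3.

1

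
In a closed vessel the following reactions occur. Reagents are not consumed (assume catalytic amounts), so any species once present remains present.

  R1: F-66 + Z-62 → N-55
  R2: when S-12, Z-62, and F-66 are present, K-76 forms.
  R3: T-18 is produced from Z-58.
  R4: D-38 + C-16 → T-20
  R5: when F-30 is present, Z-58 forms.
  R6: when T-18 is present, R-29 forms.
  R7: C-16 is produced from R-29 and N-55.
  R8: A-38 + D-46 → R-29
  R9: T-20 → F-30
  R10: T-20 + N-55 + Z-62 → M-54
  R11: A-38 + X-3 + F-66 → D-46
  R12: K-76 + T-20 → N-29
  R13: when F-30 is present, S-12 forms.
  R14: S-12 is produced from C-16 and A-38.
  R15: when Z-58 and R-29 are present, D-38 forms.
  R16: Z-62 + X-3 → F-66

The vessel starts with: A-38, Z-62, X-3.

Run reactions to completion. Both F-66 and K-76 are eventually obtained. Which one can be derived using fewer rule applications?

F-66

F-66: Z-62 and X-3 present → F-66 forms (R16). [1 rule application]
K-76: Z-62 and X-3 present → F-66 forms (R16). F-66 and Z-62 present → N-55 forms (R1). A-38, X-3, and F-66 present → D-46 forms (R11). A-38 and D-46 present → R-29 forms (R8). R-29 and N-55 present → C-16 forms (R7). C-16 and A-38 present → S-12 forms (R14). S-12, Z-62, and F-66 present → K-76 forms (R2). [7 rule applications]
F-66 needs fewer.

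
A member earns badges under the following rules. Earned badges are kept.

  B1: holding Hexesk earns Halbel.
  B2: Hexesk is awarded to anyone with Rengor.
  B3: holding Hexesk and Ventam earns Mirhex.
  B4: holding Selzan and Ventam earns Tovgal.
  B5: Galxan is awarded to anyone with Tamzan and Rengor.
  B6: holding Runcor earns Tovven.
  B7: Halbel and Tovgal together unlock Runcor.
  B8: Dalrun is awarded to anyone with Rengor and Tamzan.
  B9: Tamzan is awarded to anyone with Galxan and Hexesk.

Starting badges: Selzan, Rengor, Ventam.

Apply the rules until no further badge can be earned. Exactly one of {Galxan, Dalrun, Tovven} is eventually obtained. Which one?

With Rengor, Hexesk is earned (B2).
With Selzan and Ventam, Tovgal is earned (B4).
With Hexesk, Halbel is earned (B1).
With Halbel and Tovgal, Runcor is earned (B7).
With Runcor, Tovven is earned (B6).
Dalrun would need Rengor and Tamzan (B8), but Tamzan is never earned. Galxan would need Tamzan and Rengor (B5), but Tamzan is never earned.

Tovven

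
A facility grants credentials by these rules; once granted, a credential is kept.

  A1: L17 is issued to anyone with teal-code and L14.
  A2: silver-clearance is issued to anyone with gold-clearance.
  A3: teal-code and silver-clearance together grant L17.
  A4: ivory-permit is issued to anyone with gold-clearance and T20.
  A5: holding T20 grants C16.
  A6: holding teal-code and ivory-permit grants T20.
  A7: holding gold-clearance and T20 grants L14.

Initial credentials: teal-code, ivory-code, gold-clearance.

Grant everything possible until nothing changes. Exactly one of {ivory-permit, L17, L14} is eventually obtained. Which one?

L17

Holding gold-clearance grants silver-clearance (A2).
Holding teal-code and silver-clearance grants L17 (A3).
L14 would need gold-clearance and T20 (A7), but T20 is never granted. ivory-permit would need gold-clearance and T20 (A4), but T20 is never granted.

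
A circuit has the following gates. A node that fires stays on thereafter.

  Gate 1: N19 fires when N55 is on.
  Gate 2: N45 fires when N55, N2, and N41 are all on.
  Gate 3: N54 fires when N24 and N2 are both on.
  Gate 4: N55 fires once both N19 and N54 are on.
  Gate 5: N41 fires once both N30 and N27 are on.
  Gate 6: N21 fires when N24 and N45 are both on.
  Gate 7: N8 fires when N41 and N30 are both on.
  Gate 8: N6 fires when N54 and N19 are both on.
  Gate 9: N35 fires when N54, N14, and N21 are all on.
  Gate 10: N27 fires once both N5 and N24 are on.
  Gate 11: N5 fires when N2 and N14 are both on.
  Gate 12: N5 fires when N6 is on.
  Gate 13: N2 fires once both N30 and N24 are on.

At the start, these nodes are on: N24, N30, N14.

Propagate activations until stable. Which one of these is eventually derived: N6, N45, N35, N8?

Gate 13: N30 and N24 on → N2 on.
Gate 11: N2 and N14 on → N5 on.
Gate 10: N5 and N24 on → N27 on.
N30 and N27 are on, so N41 fires (Gate 5).
Gate 7: N41 and N30 on → N8 on.
N45 would need N55, N2, and N41 (Gate 2), but N55 never turns on. N35 would need N54, N14, and N21 (Gate 9), but N21 never turns on. N6 would need N54 and N19 (Gate 8), but N19 never turns on.

N8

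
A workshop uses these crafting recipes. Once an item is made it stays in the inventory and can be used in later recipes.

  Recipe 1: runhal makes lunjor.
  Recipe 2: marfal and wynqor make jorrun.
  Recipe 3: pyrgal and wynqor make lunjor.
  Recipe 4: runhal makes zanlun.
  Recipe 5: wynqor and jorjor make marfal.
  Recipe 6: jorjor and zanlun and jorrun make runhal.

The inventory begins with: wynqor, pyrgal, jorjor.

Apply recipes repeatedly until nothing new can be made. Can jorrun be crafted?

Yes

Using Recipe 5, wynqor and jorjor make marfal.
marfal and wynqor → jorrun (Recipe 2).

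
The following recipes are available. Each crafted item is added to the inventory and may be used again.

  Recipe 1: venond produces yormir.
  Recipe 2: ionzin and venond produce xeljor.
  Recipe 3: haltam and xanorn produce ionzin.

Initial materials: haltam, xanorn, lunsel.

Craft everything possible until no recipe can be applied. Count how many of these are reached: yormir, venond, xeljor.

0

yormir would need venond (Recipe 1), but venond is never obtained.
No rule produces venond, and it is not given.
xeljor would need ionzin and venond (Recipe 2), but venond is never obtained.
None of the 3 are reached.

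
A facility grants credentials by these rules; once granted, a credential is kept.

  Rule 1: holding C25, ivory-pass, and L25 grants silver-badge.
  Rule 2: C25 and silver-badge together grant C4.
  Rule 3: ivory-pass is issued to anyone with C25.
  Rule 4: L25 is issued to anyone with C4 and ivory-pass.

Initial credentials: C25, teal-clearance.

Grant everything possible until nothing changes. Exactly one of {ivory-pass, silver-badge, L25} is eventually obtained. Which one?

ivory-pass

Holding C25 grants ivory-pass (Rule 3).
L25 would need C4 and ivory-pass (Rule 4), but C4 is never granted. silver-badge would need C25, ivory-pass, and L25 (Rule 1), but L25 is never granted.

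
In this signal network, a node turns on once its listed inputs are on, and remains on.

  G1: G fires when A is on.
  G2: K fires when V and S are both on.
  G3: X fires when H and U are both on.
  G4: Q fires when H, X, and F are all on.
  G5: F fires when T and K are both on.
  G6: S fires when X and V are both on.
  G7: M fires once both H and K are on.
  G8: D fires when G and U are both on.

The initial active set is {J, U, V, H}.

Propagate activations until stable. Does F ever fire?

No

F would need T and K (G5), but T never turns on.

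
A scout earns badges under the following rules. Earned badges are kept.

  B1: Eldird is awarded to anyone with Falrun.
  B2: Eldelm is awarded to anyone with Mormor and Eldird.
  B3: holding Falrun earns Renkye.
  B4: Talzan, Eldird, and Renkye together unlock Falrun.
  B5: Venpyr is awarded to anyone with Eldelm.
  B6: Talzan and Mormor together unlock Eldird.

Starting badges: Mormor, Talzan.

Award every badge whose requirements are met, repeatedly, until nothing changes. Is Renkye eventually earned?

No

Renkye would need Falrun (B3), but Falrun is never earned.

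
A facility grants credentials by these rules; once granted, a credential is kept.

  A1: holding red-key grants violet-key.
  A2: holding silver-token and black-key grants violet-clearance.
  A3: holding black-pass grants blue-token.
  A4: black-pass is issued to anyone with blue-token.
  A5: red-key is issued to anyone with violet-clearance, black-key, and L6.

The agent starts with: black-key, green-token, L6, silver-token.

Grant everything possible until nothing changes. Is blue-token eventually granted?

blue-token would need black-pass (A3), but black-pass is never granted.

No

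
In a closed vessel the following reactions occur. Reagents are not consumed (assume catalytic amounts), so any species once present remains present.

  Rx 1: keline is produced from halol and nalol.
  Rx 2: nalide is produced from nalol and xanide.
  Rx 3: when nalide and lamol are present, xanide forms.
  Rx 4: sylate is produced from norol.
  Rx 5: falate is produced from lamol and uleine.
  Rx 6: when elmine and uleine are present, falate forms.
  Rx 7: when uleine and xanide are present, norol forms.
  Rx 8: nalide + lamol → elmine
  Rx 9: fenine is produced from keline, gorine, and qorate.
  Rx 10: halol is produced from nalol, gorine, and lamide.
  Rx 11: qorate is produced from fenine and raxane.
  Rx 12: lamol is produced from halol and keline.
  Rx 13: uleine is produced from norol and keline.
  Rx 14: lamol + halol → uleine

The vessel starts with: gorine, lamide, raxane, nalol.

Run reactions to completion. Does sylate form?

sylate would need norol (Rx 4), but norol never forms.

No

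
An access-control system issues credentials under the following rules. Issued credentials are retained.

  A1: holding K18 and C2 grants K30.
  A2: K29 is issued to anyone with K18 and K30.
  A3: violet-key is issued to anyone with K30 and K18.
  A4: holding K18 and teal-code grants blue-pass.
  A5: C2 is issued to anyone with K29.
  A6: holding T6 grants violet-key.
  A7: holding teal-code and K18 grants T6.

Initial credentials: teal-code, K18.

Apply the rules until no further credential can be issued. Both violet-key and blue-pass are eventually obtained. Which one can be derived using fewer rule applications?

blue-pass: Holding K18 and teal-code grants blue-pass (A4). [1 rule application]
violet-key: Holding teal-code and K18 grants T6 (A7). Holding T6 grants violet-key (A6). [2 rule applications]
blue-pass needs fewer.

blue-pass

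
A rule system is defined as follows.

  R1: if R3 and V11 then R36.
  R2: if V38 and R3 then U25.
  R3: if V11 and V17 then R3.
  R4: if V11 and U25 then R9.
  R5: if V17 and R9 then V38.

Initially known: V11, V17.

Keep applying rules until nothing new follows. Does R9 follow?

R9 would need V11 and U25 (R4), but U25 is never established.

No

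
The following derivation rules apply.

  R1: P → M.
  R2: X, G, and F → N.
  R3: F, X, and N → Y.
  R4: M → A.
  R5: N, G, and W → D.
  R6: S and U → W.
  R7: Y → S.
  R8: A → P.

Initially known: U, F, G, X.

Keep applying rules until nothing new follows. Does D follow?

From X, G, and F, R2 gives N.
From F, X, and N, R3 gives Y.
From Y, R7 gives S.
S and U hold, so W follows (R6).
N, G, and W hold, so D follows (R5).

Yes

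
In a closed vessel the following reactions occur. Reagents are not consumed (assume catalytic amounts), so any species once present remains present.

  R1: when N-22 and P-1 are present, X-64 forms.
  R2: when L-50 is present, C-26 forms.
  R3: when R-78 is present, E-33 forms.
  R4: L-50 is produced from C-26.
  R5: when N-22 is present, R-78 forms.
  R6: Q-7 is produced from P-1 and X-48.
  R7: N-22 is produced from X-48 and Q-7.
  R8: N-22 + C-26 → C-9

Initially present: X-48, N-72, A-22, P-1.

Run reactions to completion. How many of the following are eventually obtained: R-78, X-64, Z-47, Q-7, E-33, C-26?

P-1 and X-48 present → Q-7 forms (R6).
X-48 and Q-7 present → N-22 forms (R7).
N-22 and P-1 present → X-64 forms (R1).
N-22 present → R-78 forms (R5).
R-78 present → E-33 forms (R3).
R-78: reached.
X-64: reached.
No rule produces Z-47, and it is not given.
Q-7: reached.
E-33: reached.
C-26 would need L-50 (R2), but L-50 never forms.
Reached: R-78, X-64, Q-7, and E-33 — 4 of the 6.

4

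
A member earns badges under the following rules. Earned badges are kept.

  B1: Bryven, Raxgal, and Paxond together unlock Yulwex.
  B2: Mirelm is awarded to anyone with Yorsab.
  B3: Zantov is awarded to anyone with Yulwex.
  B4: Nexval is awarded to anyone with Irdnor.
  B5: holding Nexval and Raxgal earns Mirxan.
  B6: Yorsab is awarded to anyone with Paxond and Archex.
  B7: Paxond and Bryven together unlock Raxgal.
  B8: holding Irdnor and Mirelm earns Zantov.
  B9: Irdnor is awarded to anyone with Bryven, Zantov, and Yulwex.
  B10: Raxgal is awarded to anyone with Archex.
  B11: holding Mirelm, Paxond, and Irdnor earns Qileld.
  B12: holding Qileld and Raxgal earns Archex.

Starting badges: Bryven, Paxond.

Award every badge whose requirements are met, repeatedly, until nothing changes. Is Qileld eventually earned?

Qileld would need Mirelm, Paxond, and Irdnor (B11), but Mirelm is never earned.

No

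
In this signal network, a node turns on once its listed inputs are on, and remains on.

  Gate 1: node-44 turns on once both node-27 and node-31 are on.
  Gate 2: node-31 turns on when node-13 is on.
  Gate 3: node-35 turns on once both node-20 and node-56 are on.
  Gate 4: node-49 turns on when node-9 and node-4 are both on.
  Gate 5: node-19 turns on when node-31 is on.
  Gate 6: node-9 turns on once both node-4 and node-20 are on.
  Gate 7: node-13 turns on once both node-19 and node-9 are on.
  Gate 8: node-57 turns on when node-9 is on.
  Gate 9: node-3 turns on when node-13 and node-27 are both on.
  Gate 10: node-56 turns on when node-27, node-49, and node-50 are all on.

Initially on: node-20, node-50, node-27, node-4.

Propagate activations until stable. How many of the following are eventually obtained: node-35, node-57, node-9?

Gate 6: node-4 and node-20 on → node-9 on.
node-9 is on, so node-57 turns on (Gate 8).
Gate 4: node-9 and node-4 on → node-49 on.
Gate 10: node-27, node-49, and node-50 on → node-56 on.
node-20 and node-56 are on, so node-35 turns on (Gate 3).
node-35: reached.
node-57: reached.
node-9: reached.
All 3 are reached.

3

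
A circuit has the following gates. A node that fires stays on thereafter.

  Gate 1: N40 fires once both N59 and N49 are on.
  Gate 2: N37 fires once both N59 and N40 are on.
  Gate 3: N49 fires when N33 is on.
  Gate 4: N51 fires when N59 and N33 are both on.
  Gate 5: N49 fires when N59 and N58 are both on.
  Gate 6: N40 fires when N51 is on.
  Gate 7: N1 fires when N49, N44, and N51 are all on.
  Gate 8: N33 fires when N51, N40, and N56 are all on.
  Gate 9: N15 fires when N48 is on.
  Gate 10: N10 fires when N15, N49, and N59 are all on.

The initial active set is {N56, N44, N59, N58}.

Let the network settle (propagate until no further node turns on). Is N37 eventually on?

Yes

N59 and N58 are on, so N49 fires (Gate 5).
N59 and N49 are on, so N40 fires (Gate 1).
Gate 2: N59 and N40 on → N37 on.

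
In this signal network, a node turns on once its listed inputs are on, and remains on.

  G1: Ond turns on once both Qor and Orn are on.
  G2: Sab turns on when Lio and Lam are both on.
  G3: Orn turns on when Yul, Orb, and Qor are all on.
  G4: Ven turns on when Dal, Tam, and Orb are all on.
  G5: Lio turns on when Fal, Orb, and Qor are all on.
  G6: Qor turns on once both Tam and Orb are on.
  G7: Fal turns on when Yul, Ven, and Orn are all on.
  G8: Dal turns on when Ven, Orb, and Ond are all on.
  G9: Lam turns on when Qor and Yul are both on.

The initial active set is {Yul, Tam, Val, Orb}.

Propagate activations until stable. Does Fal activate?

No

Fal would need Yul, Ven, and Orn (G7), but Ven never turns on.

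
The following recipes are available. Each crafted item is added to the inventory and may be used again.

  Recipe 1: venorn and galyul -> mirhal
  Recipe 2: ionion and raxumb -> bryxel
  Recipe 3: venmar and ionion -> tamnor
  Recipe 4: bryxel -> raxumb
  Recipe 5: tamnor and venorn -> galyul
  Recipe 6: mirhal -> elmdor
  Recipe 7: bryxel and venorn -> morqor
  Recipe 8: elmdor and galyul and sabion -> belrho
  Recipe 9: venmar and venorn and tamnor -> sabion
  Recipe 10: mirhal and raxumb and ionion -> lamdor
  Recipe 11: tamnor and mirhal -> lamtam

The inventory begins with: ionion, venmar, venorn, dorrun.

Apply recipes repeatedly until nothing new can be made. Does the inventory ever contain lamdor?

No

lamdor would need mirhal, raxumb, and ionion (Recipe 10), but raxumb is never obtained.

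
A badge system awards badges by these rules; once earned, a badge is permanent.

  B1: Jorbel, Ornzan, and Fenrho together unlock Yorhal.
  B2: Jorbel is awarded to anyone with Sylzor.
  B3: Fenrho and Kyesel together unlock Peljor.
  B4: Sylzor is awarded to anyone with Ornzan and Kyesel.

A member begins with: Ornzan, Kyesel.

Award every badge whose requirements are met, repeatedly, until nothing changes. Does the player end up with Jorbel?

With Ornzan and Kyesel, Sylzor is earned (B4).
With Sylzor, Jorbel is earned (B2).

Yes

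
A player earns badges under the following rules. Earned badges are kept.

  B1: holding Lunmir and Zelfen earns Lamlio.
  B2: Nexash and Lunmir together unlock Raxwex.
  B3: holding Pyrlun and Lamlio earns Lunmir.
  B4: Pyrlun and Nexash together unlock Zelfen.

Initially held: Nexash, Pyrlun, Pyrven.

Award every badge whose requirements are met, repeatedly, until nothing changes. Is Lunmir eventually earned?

No

Lunmir would need Pyrlun and Lamlio (B3), but Lamlio is never earned.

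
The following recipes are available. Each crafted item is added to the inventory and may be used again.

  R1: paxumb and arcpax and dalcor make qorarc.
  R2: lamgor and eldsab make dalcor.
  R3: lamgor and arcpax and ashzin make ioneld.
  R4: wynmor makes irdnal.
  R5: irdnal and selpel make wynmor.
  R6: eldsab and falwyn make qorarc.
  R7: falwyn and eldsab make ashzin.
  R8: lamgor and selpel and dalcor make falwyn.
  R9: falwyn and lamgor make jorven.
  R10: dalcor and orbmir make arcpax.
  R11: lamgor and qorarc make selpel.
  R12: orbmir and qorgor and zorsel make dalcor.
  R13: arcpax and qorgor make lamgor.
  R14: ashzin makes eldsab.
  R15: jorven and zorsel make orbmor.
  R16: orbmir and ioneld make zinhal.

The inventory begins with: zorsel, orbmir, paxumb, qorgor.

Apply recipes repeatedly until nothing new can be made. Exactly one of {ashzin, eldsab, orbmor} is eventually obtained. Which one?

orbmor

orbmir and qorgor and zorsel → dalcor (R12).
dalcor and orbmir → arcpax (R10).
Using R1, paxumb, arcpax, and dalcor make qorarc.
Using R13, arcpax and qorgor make lamgor.
Using R11, lamgor and qorarc make selpel.
Using R8, lamgor, selpel, and dalcor make falwyn.
Using R9, falwyn and lamgor make jorven.
jorven and zorsel → orbmor (R15).
ashzin would need falwyn and eldsab (R7), but eldsab is never obtained. eldsab would need ashzin (R14), but ashzin is never obtained.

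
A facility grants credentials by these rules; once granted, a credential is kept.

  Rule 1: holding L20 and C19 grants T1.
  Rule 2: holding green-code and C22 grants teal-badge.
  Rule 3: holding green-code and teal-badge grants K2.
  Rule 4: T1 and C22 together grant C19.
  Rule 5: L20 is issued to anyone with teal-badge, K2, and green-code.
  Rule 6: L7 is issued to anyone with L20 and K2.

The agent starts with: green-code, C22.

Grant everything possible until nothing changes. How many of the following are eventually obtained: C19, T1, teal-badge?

1

Holding green-code and C22 grants teal-badge (Rule 2).
C19 would need T1 and C22 (Rule 4), but T1 is never granted.
T1 would need L20 and C19 (Rule 1), but C19 is never granted.
teal-badge: reached.
Reached: teal-badge — 1 of the 3.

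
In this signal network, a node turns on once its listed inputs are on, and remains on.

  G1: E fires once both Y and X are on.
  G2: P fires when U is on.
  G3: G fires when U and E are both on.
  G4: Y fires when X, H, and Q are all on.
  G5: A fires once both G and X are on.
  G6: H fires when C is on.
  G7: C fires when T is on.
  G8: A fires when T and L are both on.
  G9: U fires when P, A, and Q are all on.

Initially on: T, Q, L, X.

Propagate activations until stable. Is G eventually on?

No

G would need U and E (G3), but U never turns on.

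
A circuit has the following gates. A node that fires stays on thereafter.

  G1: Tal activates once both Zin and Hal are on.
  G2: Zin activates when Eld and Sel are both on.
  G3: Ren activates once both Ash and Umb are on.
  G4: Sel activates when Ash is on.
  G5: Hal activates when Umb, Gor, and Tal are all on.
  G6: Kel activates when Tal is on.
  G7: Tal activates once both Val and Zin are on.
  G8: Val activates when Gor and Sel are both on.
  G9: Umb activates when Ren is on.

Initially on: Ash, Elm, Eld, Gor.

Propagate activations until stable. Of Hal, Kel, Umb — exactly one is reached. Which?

Kel

Ash is on, so Sel activates (G4).
G2: Eld and Sel on → Zin on.
G8: Gor and Sel on → Val on.
G7: Val and Zin on → Tal on.
G6: Tal on → Kel on.
Hal would need Umb, Gor, and Tal (G5), but Umb never turns on. Umb would need Ren (G9), but Ren never turns on.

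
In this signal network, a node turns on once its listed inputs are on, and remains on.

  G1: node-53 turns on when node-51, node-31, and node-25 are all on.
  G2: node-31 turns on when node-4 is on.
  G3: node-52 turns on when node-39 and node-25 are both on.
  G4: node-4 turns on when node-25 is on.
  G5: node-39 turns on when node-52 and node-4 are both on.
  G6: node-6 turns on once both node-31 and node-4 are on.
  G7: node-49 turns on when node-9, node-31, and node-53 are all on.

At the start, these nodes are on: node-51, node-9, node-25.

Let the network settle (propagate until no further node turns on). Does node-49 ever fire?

node-25 is on, so node-4 turns on (G4).
G2: node-4 on → node-31 on.
G1: node-51, node-31, and node-25 on → node-53 on.
node-9, node-31, and node-53 are on, so node-49 turns on (G7).

Yes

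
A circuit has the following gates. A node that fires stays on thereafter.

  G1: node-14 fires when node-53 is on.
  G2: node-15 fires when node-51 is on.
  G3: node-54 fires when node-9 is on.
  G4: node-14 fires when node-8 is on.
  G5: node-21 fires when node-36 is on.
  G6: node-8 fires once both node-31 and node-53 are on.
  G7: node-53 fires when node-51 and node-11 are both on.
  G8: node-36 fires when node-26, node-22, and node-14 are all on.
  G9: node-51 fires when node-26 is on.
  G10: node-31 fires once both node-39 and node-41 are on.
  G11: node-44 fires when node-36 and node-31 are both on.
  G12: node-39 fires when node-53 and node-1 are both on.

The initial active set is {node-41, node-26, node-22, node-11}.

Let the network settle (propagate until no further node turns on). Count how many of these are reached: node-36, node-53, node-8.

node-26 is on, so node-51 fires (G9).
node-51 and node-11 are on, so node-53 fires (G7).
node-53 is on, so node-14 fires (G1).
G8: node-26, node-22, and node-14 on → node-36 on.
node-36: reached.
node-53: reached.
node-8 would need node-31 and node-53 (G6), but node-31 never turns on.
Reached: node-36 and node-53 — 2 of the 3.

2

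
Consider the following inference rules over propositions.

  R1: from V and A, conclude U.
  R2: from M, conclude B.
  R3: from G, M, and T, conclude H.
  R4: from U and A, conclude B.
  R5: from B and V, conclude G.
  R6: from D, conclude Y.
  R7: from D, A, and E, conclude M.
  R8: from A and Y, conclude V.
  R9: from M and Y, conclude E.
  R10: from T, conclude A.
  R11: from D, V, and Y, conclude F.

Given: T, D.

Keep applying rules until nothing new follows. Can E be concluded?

E would need M and Y (R9), but M is never established.

No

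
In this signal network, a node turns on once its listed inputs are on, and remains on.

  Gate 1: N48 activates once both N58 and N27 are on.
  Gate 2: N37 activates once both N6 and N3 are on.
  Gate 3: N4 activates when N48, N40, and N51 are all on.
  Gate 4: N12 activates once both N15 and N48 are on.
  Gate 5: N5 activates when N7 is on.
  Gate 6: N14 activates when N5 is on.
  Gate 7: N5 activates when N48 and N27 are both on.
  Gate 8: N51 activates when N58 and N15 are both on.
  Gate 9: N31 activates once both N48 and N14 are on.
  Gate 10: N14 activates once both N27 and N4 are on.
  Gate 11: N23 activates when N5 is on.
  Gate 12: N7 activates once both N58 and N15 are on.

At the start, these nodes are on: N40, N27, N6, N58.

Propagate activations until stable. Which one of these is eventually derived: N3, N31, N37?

N31

Gate 1: N58 and N27 on → N48 on.
N48 and N27 are on, so N5 activates (Gate 7).
N5 is on, so N14 activates (Gate 6).
Gate 9: N48 and N14 on → N31 on.
N37 would need N6 and N3 (Gate 2), but N3 never turns on. No rule produces N3, and it is not given.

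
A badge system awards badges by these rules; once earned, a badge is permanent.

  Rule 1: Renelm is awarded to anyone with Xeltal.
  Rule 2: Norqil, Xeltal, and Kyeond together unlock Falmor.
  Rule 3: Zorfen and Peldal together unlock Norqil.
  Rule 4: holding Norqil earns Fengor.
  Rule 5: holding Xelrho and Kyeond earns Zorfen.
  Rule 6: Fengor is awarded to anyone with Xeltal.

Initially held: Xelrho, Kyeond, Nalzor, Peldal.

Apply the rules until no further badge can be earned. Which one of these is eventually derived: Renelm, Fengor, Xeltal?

Fengor

With Xelrho and Kyeond, Zorfen is earned (Rule 5).
With Zorfen and Peldal, Norqil is earned (Rule 3).
With Norqil, Fengor is earned (Rule 4).
Renelm would need Xeltal (Rule 1), but Xeltal is never earned. No rule produces Xeltal, and it is not given.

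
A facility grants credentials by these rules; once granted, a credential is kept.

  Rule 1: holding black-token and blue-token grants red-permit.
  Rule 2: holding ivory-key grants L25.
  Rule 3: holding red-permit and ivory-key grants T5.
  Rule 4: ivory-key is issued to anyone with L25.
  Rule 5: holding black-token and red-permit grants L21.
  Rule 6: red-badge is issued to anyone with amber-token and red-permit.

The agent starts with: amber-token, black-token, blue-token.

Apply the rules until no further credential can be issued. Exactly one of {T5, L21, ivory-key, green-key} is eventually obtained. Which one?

Holding black-token and blue-token grants red-permit (Rule 1).
Holding black-token and red-permit grants L21 (Rule 5).
No rule produces green-key, and it is not given. T5 would need red-permit and ivory-key (Rule 3), but ivory-key is never granted. ivory-key would need L25 (Rule 4), but L25 is never granted.

L21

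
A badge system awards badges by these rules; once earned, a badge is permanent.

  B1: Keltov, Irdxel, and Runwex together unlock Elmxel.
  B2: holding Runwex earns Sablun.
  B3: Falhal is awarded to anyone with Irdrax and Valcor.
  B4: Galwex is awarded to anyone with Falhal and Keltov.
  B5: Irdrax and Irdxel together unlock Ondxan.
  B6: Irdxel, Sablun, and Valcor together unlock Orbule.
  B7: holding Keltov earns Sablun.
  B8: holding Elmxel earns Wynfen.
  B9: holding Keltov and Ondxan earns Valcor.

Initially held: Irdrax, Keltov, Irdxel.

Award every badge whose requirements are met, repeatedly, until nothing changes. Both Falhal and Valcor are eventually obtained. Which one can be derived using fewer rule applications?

Valcor

Valcor: With Irdrax and Irdxel, Ondxan is earned (B5). With Keltov and Ondxan, Valcor is earned (B9). [2 rule applications]
Falhal: With Irdrax and Irdxel, Ondxan is earned (B5). With Keltov and Ondxan, Valcor is earned (B9). With Irdrax and Valcor, Falhal is earned (B3). [3 rule applications]
Valcor needs fewer.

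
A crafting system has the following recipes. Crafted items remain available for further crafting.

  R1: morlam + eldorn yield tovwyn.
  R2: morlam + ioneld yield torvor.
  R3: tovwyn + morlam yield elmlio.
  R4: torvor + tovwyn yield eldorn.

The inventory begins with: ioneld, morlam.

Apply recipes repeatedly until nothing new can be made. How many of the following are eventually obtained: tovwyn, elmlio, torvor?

1

Using R2, morlam and ioneld make torvor.
tovwyn would need morlam and eldorn (R1), but eldorn is never obtained.
elmlio would need tovwyn and morlam (R3), but tovwyn is never obtained.
torvor: reached.
Reached: torvor — 1 of the 3.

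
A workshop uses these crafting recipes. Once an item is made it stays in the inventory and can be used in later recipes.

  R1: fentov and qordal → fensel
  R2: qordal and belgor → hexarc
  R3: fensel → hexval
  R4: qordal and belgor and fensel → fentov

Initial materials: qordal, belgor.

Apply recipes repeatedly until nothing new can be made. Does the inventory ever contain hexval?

No

hexval would need fensel (R3), but fensel is never obtained.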